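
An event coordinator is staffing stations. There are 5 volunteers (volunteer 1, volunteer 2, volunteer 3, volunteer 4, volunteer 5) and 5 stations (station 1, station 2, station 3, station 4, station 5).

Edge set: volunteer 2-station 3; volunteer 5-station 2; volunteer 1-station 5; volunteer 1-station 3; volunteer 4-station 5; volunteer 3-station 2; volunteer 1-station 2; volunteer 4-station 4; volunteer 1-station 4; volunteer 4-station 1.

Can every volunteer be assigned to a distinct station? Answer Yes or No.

No

The set {volunteer 3, volunteer 5} has only 1 neighbour ({station 2}), so by Hall's theorem at most 4 of the 5 volunteers can be matched.
Hence no matching covers every volunteer.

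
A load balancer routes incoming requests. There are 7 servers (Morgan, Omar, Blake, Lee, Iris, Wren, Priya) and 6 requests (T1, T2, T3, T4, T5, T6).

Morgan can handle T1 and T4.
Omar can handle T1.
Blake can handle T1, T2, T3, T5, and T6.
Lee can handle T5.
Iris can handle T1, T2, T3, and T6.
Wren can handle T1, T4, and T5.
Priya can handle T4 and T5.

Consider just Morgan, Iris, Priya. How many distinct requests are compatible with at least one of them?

6

The union of neighbours of {Morgan, Iris, Priya} is {T1, T2, T3, T4, T5, T6}, which has 6 elements.
Since |N(S)| = 6 ≥ |S| = 3, Hall's condition holds for this subset.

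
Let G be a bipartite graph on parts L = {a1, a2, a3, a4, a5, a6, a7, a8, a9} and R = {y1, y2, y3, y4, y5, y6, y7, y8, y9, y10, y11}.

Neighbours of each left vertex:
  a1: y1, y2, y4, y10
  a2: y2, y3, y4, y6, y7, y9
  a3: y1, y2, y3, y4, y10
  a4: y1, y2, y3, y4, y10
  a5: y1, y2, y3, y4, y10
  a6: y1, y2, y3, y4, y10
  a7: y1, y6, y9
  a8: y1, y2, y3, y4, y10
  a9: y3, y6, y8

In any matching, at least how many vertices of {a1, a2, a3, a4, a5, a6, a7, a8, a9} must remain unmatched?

For example, pair a1-y2, a2-y7, a3-y1, a4-y10, a5-y3, a6-y4, a7-y6, a9-y8.
The set {a1, a3, a4, a5, a6, a8} has only 5 neighbours ({y1, y10, y2, y3, y4}), so by Hall's theorem at most 8 of the 9 left vertices can be matched.
That matches 8 of the 9, leaving 1 unmatched; no matching can do better.

1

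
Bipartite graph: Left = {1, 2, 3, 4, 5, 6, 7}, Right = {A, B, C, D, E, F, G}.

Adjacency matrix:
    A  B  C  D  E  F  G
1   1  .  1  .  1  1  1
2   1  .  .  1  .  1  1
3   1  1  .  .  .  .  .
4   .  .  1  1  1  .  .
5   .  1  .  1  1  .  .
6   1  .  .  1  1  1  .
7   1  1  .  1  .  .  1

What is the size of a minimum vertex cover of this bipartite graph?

7

The 7 edges 1–G, 2–F, 3–A, 4–C, 5–E, 6–D, 7–B form a matching, so any vertex cover needs at least 7 vertices (one per matched edge).
Conversely {1, 2, 3, 4, 5, 6, 7} meets every edge and has exactly 7 vertices, so 7 is optimal.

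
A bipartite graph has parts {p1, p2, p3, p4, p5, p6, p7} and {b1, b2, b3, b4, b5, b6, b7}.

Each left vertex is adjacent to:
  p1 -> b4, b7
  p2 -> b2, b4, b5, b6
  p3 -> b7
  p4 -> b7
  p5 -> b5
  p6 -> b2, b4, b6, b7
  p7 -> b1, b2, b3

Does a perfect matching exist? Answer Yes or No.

No

The set {p3, p4} has only 1 neighbour ({b7}), so by Hall's theorem at most 6 of the 7 left vertices can be matched.
Hence no matching covers every left vertex.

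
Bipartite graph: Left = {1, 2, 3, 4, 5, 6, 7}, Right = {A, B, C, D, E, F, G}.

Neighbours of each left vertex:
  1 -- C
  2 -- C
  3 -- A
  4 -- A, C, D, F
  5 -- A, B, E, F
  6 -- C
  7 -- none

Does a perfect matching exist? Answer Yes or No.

No

The set {1, 2, 6, 7} has only 1 neighbour ({C}), so by Hall's theorem at most 4 of the 7 left vertices can be matched.
Hence no matching covers every left vertex.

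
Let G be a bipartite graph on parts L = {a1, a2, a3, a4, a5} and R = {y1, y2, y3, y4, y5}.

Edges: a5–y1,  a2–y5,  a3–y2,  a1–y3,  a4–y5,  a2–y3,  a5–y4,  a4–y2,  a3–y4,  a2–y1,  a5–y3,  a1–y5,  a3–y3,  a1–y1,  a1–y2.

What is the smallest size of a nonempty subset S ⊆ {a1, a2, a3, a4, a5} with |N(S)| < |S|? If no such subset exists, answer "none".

none

A matching saturating every left vertex exists, for instance a1→y1, a2→y5, a3→y4, a4→y2, a5→y3.
By Hall's marriage theorem, this means |N(S)| ≥ |S| for every subset S, so no violating subset exists.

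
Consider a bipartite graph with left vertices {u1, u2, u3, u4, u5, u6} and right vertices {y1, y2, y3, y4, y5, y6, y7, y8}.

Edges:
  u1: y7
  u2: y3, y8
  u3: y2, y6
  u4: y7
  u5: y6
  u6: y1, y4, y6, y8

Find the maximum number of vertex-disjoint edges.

5

A valid assignment of size 5: u1-y7, u2-y3, u3-y2, u5-y6, u6-y1.
The set {u1, u4} has only 1 neighbour ({y7}), so by Hall's theorem at most 5 of the 6 left vertices can be matched.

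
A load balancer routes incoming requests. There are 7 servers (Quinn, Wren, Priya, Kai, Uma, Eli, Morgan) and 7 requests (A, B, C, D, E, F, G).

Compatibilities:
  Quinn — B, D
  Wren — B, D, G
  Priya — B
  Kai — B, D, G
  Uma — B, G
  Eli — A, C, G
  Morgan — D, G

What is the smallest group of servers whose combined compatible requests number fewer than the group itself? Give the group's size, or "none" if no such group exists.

Take S = {Quinn, Wren, Priya, Kai}. Its neighbourhood is {B, D, G}, so |N(S)| = 3 < |S| = 4.
Every subset of size less than 4 has at least as many neighbours as members, so 4 is the minimum.

4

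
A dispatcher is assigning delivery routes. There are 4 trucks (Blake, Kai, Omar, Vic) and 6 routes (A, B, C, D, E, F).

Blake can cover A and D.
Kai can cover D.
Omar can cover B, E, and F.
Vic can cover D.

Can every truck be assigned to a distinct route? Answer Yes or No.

The set {Kai, Vic} has only 1 neighbour ({D}), so by Hall's theorem at most 3 of the 4 trucks can be matched.
Hence no matching covers every truck.

No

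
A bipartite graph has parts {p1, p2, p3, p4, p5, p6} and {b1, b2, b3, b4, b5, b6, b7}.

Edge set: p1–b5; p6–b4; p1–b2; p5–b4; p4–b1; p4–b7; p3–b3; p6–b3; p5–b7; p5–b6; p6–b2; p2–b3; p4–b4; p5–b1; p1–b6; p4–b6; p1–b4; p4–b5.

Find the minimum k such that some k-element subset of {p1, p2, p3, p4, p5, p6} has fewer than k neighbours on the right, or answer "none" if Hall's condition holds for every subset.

Take S = {p2, p3}. Its neighbourhood is {b3}, so |N(S)| = 1 < |S| = 2.
No single vertex violates Hall's condition since each has at least one neighbour, so 2 is the minimum.

2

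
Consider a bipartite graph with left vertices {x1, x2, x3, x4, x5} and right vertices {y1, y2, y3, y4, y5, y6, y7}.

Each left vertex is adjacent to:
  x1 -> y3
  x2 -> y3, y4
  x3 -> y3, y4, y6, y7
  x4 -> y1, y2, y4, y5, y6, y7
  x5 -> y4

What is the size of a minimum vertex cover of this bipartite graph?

4

A maximum matching has 4 edges (e.g. x1–y3, x2–y4, x3–y7, x4–y6).
By König's theorem the minimum vertex cover has the same size. One such cover is {x3, x4, y3, y4}.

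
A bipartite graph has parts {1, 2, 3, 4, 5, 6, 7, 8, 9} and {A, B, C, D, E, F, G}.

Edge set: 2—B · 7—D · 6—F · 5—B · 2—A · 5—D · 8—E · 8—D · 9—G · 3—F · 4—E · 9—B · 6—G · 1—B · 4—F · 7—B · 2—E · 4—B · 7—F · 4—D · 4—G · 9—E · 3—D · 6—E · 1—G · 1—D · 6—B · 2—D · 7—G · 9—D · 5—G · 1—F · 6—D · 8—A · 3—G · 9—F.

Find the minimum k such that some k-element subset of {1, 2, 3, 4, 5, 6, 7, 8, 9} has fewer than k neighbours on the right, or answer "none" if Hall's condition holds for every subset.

Take S = {1, 3, 4, 5, 6, 7}. Its neighbourhood is {B, D, E, F, G}, so |N(S)| = 5 < |S| = 6.
Every subset of size less than 6 has at least as many neighbours as members, so 6 is the minimum.

6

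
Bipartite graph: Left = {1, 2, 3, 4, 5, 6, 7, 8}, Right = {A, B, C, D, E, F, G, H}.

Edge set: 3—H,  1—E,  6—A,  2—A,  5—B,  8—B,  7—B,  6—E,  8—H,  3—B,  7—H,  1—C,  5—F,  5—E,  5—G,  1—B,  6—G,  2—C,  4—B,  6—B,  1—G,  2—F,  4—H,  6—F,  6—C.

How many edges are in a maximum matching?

A valid assignment of size 6: 1–C, 2–F, 3–H, 4–B, 5–E, 6–G.
The set {3, 4, 7, 8} has only 2 neighbours ({B, H}), so by Hall's theorem at most 6 of the 8 left vertices can be matched.

6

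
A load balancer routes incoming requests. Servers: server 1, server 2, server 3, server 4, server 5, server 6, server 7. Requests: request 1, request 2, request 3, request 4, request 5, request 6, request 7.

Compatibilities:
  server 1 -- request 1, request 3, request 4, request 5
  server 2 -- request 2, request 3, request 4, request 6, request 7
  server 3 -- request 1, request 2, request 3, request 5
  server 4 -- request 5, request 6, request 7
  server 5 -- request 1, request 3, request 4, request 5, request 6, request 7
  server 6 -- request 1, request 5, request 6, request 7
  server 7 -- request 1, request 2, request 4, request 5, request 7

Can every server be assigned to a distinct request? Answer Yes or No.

Yes

A valid assignment of size 7: server 1-request 3, server 2-request 2, server 3-request 1, server 4-request 5, server 5-request 4, server 6-request 6, server 7-request 7.
All 7 servers are covered.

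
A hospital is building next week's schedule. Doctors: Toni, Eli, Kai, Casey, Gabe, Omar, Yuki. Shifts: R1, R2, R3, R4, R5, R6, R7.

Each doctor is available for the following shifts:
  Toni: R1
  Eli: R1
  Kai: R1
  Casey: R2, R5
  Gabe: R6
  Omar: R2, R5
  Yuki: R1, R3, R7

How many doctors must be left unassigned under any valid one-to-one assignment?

2

A valid assignment of size 5: Toni–R1, Casey–R2, Gabe–R6, Omar–R5, Yuki–R7.
The set {Toni, Eli, Kai} has only 1 neighbour ({R1}), so by Hall's theorem at most 5 of the 7 doctors can be matched.
That matches 5 of the 7, leaving 2 unmatched; no matching can do better.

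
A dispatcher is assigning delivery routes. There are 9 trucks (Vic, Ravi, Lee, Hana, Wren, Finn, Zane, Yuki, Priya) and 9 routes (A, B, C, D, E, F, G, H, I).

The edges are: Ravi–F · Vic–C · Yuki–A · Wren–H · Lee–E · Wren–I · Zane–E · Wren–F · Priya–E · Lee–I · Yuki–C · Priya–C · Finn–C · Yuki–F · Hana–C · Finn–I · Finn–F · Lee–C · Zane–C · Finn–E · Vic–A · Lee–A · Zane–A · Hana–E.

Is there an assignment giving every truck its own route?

No

The set {Vic, Ravi, Lee, Hana, Finn, Zane, Yuki, Priya} has only 5 neighbours ({A, C, E, F, I}), so by Hall's theorem at most 6 of the 9 trucks can be matched.
Hence no matching covers every truck.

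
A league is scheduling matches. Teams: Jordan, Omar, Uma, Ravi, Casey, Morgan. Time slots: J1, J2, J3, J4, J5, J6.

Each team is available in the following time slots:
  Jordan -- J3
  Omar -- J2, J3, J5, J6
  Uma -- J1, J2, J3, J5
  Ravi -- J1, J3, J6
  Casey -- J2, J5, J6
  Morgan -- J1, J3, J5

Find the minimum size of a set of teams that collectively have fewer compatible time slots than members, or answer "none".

6

Take S = {Jordan, Omar, Uma, Ravi, Casey, Morgan}. Its neighbourhood is {J1, J2, J3, J5, J6}, so |N(S)| = 5 < |S| = 6.
Every subset of size less than 6 has at least as many neighbours as members, so 6 is the minimum.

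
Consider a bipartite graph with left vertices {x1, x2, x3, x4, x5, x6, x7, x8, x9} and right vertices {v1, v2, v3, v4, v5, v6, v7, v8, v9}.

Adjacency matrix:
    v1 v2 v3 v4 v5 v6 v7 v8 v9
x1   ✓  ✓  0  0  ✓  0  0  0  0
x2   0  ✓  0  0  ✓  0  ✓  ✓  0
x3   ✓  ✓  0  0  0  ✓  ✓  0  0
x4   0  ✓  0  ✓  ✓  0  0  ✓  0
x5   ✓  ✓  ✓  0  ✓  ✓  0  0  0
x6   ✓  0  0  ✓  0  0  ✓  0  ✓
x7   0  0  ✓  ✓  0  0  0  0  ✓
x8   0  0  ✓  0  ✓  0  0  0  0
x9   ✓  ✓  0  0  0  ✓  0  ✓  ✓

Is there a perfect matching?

Yes

One maximum matching: x1–v5, x2–v7, x3–v1, x4–v8, x5–v6, x6–v4, x7–v9, x8–v3, x9–v2.
All 9 left vertices are covered.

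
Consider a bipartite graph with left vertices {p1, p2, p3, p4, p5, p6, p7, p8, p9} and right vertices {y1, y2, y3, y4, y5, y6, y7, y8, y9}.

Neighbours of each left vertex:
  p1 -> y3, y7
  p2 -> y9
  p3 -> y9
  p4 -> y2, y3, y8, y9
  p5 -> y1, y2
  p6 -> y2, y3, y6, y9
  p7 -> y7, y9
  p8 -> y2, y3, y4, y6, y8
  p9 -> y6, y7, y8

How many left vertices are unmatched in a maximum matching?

One maximum matching: p1-y3, p2-y9, p4-y2, p5-y1, p6-y6, p7-y7, p8-y4, p9-y8.
The set {p2, p3} has only 1 neighbour ({y9}), so by Hall's theorem at most 8 of the 9 left vertices can be matched.
That matches 8 of the 9, leaving 1 unmatched; no matching can do better.

1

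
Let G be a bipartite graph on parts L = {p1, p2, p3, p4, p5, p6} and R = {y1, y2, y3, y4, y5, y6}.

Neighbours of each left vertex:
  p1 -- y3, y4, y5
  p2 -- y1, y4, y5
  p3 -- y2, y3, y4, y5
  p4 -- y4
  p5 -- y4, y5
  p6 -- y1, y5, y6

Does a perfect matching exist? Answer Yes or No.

Yes

One maximum matching: p1→y3, p2→y1, p3→y2, p4→y4, p5→y5, p6→y6.
Every left vertex is matched, so this is a perfect matching.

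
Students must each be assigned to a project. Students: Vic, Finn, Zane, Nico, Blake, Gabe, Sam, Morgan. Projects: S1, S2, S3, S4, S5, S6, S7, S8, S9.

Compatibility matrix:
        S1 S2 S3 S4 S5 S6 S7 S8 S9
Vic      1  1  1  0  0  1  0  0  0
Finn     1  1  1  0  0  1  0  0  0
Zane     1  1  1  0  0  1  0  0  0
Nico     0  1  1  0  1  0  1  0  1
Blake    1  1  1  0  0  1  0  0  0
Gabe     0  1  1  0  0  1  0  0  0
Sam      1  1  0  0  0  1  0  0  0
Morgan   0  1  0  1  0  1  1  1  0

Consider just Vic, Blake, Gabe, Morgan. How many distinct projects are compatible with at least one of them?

The union of neighbours of {Vic, Blake, Gabe, Morgan} is {S1, S2, S3, S4, S6, S7, S8}, which has 7 elements.
Since |N(S)| = 7 ≥ |S| = 4, Hall's condition holds for this subset.

7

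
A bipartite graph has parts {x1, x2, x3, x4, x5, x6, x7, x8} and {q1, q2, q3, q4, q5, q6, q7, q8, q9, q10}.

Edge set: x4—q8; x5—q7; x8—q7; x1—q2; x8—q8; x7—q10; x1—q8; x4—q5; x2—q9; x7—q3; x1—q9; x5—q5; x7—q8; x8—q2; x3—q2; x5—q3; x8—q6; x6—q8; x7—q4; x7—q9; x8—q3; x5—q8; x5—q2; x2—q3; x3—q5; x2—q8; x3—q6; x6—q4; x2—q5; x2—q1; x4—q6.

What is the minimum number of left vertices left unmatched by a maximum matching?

0

For example, pair x1–q8, x2–q1, x3–q2, x4–q5, x5–q7, x6–q4, x7–q9, x8–q6.
All 8 left vertices are matched, so no larger matching exists.
That matches 8 of the 8, leaving 0 unmatched; no matching can do better.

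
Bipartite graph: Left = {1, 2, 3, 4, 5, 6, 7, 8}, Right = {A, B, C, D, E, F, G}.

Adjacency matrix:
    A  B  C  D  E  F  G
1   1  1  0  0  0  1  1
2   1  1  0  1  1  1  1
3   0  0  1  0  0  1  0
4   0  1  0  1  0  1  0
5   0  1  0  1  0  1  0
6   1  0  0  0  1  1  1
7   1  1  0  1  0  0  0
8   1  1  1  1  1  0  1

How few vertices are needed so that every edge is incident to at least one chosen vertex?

The 7 edges 1–G, 2–A, 3–C, 4–D, 5–F, 6–E, 7–B form a matching, so any vertex cover needs at least 7 vertices (one per matched edge).
Conversely {A, B, C, D, E, F, G} meets every edge and has exactly 7 vertices, so 7 is optimal.

7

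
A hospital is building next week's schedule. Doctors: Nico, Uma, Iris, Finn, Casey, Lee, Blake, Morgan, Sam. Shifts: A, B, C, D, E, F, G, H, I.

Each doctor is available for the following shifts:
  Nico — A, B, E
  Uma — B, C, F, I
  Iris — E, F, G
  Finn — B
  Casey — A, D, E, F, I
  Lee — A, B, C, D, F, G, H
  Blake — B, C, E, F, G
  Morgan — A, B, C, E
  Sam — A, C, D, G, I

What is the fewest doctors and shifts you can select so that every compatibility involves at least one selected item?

9

{Nico, Uma, Iris, Finn, Casey, Lee, Blake, Morgan, Sam} is a vertex cover of size 9: every edge has an endpoint in this set.
No smaller cover exists because Nico–A, Uma–I, Iris–F, Finn–B, Casey–D, Lee–H, Blake–C, Morgan–E, Sam–G is a matching of size 9, and a cover must include an endpoint of each of these disjoint edges (König's theorem).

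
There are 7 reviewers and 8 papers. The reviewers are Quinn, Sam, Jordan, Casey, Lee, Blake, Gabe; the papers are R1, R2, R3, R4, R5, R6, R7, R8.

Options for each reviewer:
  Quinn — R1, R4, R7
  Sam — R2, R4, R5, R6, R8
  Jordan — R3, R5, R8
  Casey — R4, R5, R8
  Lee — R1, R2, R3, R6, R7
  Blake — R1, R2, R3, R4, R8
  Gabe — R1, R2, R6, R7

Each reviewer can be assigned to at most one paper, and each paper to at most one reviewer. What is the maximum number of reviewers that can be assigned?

A valid assignment of size 7: Quinn-R4, Sam-R2, Jordan-R5, Casey-R8, Lee-R6, Blake-R3, Gabe-R7.
This saturates every reviewer, so 7 is the maximum.

7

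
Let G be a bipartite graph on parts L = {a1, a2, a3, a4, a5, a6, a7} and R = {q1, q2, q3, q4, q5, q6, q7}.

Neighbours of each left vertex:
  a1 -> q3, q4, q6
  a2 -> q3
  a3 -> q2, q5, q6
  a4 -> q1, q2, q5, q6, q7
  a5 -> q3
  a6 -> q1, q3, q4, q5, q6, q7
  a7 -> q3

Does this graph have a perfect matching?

The set {a2, a5, a7} has only 1 neighbour ({q3}), so by Hall's theorem at most 5 of the 7 left vertices can be matched.
Hence no matching covers every left vertex.

No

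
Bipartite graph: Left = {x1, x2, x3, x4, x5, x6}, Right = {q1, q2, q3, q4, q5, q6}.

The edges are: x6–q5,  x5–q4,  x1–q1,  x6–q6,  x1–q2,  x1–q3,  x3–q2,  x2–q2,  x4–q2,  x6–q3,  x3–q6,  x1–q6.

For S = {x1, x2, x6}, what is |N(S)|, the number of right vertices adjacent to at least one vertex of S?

The union of neighbours of {x1, x2, x6} is {q1, q2, q3, q5, q6}, which has 5 elements.
Since |N(S)| = 5 ≥ |S| = 3, Hall's condition holds for this subset.

5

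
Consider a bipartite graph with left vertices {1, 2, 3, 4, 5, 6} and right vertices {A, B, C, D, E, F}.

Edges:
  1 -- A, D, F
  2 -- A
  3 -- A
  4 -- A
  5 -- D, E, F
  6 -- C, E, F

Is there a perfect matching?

The set {2, 3, 4} has only 1 neighbour ({A}), so by Hall's theorem at most 4 of the 6 left vertices can be matched.
Hence no matching covers every left vertex.

No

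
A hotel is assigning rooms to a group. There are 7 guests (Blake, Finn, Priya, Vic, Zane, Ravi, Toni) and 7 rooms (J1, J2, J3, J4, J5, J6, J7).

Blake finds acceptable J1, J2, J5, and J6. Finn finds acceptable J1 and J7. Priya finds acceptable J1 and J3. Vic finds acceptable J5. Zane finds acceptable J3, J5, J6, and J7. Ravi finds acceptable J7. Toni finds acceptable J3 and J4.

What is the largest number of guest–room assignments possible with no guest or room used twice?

7

One maximum matching: Blake→J2, Finn→J1, Priya→J3, Vic→J5, Zane→J6, Ravi→J7, Toni→J4.
All 7 guests are matched, so no larger matching exists.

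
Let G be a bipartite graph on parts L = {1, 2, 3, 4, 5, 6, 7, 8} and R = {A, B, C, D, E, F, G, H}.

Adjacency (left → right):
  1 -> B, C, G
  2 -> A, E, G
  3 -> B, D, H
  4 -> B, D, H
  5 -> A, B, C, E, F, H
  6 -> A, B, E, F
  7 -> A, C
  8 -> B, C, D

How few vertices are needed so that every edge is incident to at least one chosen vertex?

{1, 2, 3, 4, 5, 6, 7, 8} is a vertex cover of size 8: every edge has an endpoint in this set.
No smaller cover exists because 1–C, 2–G, 3–H, 4–D, 5–E, 6–F, 7–A, 8–B is a matching of size 8, and a cover must include an endpoint of each of these disjoint edges (König's theorem).

8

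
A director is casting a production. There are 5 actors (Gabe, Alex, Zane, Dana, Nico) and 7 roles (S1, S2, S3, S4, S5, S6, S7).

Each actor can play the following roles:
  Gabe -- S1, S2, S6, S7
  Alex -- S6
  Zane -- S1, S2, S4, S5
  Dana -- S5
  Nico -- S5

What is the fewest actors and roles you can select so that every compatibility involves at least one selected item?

{Gabe, Alex, Zane, S5} is a vertex cover of size 4: every edge has an endpoint in this set.
No smaller cover exists because Gabe–S7, Alex–S6, Zane–S2, Dana–S5 is a matching of size 4, and a cover must include an endpoint of each of these disjoint edges (König's theorem).

4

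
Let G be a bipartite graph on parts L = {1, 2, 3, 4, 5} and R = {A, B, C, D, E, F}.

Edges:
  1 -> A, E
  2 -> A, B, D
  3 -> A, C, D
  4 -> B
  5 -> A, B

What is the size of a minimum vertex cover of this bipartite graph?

A maximum matching has 5 edges (e.g. 1–E, 2–D, 3–C, 4–B, 5–A).
By König's theorem the minimum vertex cover has the same size. One such cover is {1, 2, 3, 4, 5}.

5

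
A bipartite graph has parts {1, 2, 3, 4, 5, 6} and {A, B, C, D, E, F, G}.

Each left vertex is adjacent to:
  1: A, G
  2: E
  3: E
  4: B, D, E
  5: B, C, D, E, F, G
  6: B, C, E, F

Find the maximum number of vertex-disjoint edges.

For example, pair 1→A, 2→E, 4→D, 5→G, 6→B.
The set {2, 3} has only 1 neighbour ({E}), so by Hall's theorem at most 5 of the 6 left vertices can be matched.

5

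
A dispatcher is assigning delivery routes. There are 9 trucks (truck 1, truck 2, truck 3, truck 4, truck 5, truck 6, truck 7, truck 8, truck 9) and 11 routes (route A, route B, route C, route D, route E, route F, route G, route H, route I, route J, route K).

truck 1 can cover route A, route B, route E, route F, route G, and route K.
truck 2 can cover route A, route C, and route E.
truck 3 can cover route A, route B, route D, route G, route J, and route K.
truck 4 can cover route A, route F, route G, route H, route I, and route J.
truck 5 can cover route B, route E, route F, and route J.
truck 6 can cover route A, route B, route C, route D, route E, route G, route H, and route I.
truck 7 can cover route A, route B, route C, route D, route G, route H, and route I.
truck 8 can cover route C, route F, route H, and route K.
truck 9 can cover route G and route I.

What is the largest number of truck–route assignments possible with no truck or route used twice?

One maximum matching: truck 1-route K, truck 2-route C, truck 3-route J, truck 4-route G, truck 5-route B, truck 6-route E, truck 7-route D, truck 8-route H, truck 9-route I.
All 9 trucks are matched, so no larger matching exists.

9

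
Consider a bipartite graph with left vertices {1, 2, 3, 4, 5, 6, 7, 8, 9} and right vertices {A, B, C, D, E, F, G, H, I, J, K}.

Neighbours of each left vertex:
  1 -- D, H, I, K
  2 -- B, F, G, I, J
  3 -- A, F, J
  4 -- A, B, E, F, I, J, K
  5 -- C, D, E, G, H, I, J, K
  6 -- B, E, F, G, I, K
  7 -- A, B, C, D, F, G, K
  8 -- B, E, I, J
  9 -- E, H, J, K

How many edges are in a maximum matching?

9

One maximum matching: 1–D, 2–B, 3–F, 4–K, 5–J, 6–G, 7–A, 8–I, 9–E.
All 9 left vertices are matched, so no larger matching exists.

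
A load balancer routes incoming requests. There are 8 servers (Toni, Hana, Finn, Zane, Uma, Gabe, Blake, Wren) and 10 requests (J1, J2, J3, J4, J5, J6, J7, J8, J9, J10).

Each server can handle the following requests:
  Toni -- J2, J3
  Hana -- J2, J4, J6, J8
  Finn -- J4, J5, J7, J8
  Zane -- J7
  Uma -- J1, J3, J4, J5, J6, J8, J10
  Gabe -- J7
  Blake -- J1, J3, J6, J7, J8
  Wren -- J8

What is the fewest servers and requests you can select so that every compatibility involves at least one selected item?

7

{Toni, Hana, Finn, Uma, Blake, Wren, J7} is a vertex cover of size 7: every edge has an endpoint in this set.
No smaller cover exists because Toni–J3, Hana–J6, Finn–J5, Zane–J7, Uma–J10, Blake–J1, Wren–J8 is a matching of size 7, and a cover must include an endpoint of each of these disjoint edges (König's theorem).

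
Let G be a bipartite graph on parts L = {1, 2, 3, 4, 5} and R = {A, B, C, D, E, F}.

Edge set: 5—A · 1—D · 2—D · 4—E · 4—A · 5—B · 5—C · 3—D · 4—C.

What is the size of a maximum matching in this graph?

3

One maximum matching: 1-D, 4-E, 5-B.
The set {1, 2, 3} has only 1 neighbour ({D}), so by Hall's theorem at most 3 of the 5 left vertices can be matched.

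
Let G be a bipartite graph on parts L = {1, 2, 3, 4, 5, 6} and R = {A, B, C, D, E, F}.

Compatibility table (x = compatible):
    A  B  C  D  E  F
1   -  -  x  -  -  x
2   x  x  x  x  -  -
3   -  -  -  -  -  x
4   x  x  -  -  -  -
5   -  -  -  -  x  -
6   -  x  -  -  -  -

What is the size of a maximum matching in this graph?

6

For example, pair 1→C, 2→D, 3→F, 4→A, 5→E, 6→B.
This saturates every left vertex, so 6 is the maximum.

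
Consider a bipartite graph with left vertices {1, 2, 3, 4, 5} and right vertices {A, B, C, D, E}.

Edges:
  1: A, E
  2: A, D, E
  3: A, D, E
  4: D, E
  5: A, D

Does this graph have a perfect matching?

The set {1, 2, 3, 4, 5} has only 3 neighbours ({A, D, E}), so by Hall's theorem at most 3 of the 5 left vertices can be matched.
Hence no matching covers every left vertex.

No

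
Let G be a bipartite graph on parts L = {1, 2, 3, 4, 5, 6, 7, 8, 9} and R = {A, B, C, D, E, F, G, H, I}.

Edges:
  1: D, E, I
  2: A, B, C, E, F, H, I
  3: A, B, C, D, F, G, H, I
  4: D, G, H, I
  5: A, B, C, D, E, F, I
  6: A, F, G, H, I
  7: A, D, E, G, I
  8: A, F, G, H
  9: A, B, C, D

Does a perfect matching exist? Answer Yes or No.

Yes

A valid assignment of size 9: 1→I, 2→E, 3→G, 4→H, 5→C, 6→A, 7→D, 8→F, 9→B.
Every left vertex is matched, so this is a perfect matching.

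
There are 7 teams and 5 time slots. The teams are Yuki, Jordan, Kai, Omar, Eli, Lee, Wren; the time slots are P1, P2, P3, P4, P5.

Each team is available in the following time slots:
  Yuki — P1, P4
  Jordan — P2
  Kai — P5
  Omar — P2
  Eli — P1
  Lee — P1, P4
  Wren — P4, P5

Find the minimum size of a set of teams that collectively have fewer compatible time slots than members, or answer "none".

2

Take S = {Jordan, Omar}. Its neighbourhood is {P2}, so |N(S)| = 1 < |S| = 2.
No single vertex violates Hall's condition since each has at least one neighbour, so 2 is the minimum.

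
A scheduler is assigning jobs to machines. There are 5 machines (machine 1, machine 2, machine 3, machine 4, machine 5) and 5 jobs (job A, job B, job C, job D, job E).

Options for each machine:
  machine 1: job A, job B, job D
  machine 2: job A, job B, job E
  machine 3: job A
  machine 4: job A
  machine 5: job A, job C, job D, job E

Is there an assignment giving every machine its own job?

The set {machine 3, machine 4} has only 1 neighbour ({job A}), so by Hall's theorem at most 4 of the 5 machines can be matched.
Hence no matching covers every machine.

No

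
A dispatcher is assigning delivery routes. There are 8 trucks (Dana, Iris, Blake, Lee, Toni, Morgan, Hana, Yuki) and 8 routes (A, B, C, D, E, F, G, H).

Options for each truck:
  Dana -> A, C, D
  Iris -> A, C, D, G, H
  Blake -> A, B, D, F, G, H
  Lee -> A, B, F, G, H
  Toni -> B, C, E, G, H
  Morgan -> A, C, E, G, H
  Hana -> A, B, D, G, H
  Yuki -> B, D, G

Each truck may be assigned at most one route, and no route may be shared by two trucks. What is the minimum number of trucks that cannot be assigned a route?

0

One maximum matching: Dana→C, Iris→D, Blake→G, Lee→F, Toni→H, Morgan→E, Hana→A, Yuki→B.
This saturates every truck, so 8 is the maximum.
That matches 8 of the 8, leaving 0 unmatched; no matching can do better.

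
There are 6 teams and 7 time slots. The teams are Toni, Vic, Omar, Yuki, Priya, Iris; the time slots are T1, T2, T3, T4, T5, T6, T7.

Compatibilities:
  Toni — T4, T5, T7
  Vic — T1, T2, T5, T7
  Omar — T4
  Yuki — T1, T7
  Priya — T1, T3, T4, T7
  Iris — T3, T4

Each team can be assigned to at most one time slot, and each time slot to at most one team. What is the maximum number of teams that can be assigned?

For example, pair Toni–T5, Vic–T2, Omar–T4, Yuki–T1, Priya–T7, Iris–T3.
All 6 teams are matched, so no larger matching exists.

6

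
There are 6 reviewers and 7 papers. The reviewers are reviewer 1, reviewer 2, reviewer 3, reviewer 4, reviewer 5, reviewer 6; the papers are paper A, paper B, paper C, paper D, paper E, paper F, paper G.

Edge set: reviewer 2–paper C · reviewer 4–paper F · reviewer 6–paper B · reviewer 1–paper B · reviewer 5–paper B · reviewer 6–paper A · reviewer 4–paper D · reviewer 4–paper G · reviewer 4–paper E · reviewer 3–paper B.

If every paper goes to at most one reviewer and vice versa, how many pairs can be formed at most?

A valid assignment of size 4: reviewer 1→paper B, reviewer 2→paper C, reviewer 4→paper G, reviewer 6→paper A.
The set {reviewer 1, reviewer 3, reviewer 5} has only 1 neighbour ({paper B}), so by Hall's theorem at most 4 of the 6 reviewers can be matched.

4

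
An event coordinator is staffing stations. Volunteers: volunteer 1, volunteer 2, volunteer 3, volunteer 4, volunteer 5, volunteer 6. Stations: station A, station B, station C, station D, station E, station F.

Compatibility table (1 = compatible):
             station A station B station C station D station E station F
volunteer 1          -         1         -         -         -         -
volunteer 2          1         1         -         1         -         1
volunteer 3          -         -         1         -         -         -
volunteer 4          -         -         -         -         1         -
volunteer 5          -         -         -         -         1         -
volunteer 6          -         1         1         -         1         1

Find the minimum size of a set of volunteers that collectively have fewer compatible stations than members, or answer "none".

Take S = {volunteer 4, volunteer 5}. Its neighbourhood is {station E}, so |N(S)| = 1 < |S| = 2.
No single vertex violates Hall's condition since each has at least one neighbour, so 2 is the minimum.

2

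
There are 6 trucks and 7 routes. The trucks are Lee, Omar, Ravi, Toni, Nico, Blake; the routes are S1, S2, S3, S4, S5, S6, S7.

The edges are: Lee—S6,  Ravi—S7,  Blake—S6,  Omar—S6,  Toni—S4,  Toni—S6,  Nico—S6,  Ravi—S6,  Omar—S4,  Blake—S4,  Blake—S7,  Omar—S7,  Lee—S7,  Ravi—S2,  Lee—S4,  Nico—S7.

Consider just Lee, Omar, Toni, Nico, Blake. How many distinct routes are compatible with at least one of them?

The union of neighbours of {Lee, Omar, Toni, Nico, Blake} is {S4, S6, S7}, which has 3 elements.
Since |N(S)| = 3 < |S| = 5, Hall's condition fails for this subset.

3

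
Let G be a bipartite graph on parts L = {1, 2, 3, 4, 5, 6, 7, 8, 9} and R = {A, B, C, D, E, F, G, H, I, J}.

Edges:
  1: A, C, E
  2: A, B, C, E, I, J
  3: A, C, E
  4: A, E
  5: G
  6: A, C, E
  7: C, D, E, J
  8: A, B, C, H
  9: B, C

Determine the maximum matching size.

8

A valid assignment of size 8: 1→A, 2→J, 3→C, 4→E, 5→G, 7→D, 8→H, 9→B.
The set {1, 3, 4, 6} has only 3 neighbours ({A, C, E}), so by Hall's theorem at most 8 of the 9 left vertices can be matched.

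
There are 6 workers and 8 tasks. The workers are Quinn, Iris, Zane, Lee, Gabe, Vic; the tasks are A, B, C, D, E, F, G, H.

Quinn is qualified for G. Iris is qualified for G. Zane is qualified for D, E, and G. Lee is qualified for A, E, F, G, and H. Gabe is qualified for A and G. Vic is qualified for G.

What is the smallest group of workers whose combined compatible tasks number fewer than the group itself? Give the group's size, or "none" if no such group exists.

2

Take S = {Quinn, Iris}. Its neighbourhood is {G}, so |N(S)| = 1 < |S| = 2.
No single vertex violates Hall's condition since each has at least one neighbour, so 2 is the minimum.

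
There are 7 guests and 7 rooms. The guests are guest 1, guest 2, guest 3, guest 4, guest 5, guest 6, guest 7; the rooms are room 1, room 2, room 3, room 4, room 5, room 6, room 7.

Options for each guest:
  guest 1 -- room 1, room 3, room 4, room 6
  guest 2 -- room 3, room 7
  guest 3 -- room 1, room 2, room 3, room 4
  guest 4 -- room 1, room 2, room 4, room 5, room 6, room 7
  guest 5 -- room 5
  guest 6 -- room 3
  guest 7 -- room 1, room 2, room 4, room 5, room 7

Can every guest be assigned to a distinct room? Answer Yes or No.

For example, pair guest 1-room 6, guest 2-room 7, guest 3-room 1, guest 4-room 2, guest 5-room 5, guest 6-room 3, guest 7-room 4.
Every guest is matched, so this is a perfect matching.

Yes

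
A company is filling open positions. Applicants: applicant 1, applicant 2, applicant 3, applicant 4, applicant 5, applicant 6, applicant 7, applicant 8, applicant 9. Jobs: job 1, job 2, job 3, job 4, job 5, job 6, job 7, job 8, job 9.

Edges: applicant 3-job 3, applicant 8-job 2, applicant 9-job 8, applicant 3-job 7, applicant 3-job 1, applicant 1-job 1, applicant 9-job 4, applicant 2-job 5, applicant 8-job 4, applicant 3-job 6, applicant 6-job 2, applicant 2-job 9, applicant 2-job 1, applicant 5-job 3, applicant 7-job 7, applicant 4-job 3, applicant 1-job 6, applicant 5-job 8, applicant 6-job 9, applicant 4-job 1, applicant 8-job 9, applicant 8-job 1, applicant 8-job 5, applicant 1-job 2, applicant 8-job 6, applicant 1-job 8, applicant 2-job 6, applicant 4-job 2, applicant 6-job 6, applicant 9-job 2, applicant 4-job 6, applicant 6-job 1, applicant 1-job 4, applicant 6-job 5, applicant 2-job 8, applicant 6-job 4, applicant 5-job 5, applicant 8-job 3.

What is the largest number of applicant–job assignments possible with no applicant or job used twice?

A valid assignment of size 9: applicant 1→job 8, applicant 2→job 9, applicant 3→job 6, applicant 4→job 1, applicant 5→job 3, applicant 6→job 4, applicant 7→job 7, applicant 8→job 5, applicant 9→job 2.
This saturates every applicant, so 9 is the maximum.

9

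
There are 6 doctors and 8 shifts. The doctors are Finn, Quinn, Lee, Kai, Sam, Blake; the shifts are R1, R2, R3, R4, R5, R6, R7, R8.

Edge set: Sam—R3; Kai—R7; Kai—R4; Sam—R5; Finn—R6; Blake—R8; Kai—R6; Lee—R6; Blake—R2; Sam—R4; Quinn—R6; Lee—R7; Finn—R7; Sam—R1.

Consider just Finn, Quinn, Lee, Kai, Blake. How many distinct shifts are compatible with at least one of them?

5

The union of neighbours of {Finn, Quinn, Lee, Kai, Blake} is {R2, R4, R6, R7, R8}, which has 5 elements.
Since |N(S)| = 5 ≥ |S| = 5, Hall's condition holds for this subset.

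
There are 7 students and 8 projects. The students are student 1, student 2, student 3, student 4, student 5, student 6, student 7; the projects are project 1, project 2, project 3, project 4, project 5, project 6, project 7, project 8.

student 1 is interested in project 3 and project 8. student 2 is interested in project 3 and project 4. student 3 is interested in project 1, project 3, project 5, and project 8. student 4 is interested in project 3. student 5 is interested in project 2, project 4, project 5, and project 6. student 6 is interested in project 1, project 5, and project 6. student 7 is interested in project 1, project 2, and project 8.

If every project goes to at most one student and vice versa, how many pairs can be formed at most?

One maximum matching: student 1-project 8, student 2-project 4, student 3-project 5, student 4-project 3, student 5-project 2, student 6-project 6, student 7-project 1.
This saturates every student, so 7 is the maximum.

7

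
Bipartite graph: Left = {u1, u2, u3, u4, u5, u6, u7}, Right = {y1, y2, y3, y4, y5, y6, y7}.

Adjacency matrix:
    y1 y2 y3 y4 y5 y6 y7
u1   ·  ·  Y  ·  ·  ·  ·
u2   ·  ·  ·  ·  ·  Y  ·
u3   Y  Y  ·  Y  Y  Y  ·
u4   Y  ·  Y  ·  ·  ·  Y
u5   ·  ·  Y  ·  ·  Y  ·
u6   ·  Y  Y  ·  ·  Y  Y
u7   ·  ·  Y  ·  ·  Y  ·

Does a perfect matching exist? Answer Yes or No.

No

The set {u1, u2, u5, u7} has only 2 neighbours ({y3, y6}), so by Hall's theorem at most 5 of the 7 left vertices can be matched.
Hence no matching covers every left vertex.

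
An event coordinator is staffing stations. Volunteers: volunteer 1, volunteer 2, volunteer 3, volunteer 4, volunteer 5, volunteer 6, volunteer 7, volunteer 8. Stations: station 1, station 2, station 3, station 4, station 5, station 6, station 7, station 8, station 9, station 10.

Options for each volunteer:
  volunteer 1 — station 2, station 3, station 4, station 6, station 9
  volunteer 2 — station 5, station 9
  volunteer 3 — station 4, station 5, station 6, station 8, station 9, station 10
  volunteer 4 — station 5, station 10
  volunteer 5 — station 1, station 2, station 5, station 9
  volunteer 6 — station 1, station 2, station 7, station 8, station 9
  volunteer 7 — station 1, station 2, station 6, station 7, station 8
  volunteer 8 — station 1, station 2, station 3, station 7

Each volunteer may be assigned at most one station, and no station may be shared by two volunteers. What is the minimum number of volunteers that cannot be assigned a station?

For example, pair volunteer 1–station 3, volunteer 2–station 9, volunteer 3–station 6, volunteer 4–station 5, volunteer 5–station 1, volunteer 6–station 7, volunteer 7–station 8, volunteer 8–station 2.
This saturates every volunteer, so 8 is the maximum.
That matches 8 of the 8, leaving 0 unmatched; no matching can do better.

0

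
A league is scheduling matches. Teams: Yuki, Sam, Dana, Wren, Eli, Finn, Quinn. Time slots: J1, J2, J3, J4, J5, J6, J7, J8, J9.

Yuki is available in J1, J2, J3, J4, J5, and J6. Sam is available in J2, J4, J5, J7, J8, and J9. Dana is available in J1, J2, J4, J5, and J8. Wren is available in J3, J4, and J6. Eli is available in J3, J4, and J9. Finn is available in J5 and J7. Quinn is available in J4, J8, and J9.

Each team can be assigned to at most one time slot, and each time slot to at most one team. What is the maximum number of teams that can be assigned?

7

One maximum matching: Yuki→J6, Sam→J2, Dana→J1, Wren→J3, Eli→J4, Finn→J7, Quinn→J9.
This saturates every team, so 7 is the maximum.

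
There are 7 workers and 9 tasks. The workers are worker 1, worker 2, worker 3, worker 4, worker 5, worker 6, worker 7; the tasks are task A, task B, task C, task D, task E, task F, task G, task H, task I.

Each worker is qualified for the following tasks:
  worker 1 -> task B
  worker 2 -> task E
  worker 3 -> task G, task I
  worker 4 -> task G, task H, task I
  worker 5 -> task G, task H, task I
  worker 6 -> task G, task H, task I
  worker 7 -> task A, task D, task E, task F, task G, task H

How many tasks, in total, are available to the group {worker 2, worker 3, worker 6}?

4

The union of neighbours of {worker 2, worker 3, worker 6} is {task E, task G, task H, task I}, which has 4 elements.
Since |N(S)| = 4 ≥ |S| = 3, Hall's condition holds for this subset.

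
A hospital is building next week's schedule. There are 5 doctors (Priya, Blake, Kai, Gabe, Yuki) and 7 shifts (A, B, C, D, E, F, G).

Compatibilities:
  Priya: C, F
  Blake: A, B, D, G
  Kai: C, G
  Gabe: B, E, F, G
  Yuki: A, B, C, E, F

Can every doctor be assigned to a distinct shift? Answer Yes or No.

Yes

One maximum matching: Priya–F, Blake–G, Kai–C, Gabe–B, Yuki–A.
All 5 doctors are covered.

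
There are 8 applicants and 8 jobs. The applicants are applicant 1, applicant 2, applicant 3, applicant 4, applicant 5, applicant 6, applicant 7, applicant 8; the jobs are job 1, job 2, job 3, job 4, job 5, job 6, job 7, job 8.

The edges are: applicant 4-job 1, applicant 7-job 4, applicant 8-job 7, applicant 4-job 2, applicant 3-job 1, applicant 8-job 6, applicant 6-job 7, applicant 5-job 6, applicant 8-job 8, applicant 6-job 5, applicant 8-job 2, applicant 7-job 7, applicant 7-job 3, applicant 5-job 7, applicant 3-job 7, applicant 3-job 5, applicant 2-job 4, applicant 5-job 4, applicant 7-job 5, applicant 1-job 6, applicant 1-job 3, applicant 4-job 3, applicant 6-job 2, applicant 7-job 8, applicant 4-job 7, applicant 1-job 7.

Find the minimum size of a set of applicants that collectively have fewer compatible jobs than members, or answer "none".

none

A matching saturating every applicant exists, for instance applicant 1→job 3, applicant 2→job 4, applicant 3→job 5, applicant 4→job 1, applicant 5→job 6, applicant 6→job 7, applicant 7→job 8, applicant 8→job 2.
By Hall's marriage theorem, this means |N(S)| ≥ |S| for every subset S, so no violating subset exists.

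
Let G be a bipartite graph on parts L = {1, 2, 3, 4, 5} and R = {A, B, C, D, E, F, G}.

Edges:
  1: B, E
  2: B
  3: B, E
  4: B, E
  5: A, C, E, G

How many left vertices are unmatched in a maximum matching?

A valid assignment of size 3: 1→E, 2→B, 5→C.
The set {1, 2, 3, 4} has only 2 neighbours ({B, E}), so by Hall's theorem at most 3 of the 5 left vertices can be matched.
That matches 3 of the 5, leaving 2 unmatched; no matching can do better.

2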